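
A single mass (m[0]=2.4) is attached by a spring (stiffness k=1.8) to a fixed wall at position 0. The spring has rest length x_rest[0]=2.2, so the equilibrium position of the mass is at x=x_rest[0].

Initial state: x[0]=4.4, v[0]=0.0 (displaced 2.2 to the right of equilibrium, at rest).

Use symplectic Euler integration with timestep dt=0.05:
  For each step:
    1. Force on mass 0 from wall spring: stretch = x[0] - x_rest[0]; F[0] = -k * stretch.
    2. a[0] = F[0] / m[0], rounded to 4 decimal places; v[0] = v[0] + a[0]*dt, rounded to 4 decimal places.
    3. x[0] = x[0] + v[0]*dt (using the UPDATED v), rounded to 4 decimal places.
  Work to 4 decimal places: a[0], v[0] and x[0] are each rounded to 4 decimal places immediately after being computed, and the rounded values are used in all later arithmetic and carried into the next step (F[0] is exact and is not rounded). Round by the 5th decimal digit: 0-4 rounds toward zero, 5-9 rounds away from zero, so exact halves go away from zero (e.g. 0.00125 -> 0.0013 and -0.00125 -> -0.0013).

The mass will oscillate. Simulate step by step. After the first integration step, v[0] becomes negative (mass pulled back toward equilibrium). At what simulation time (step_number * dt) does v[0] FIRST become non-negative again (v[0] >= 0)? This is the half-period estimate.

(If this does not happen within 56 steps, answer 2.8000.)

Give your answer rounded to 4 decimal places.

Answer: 2.8000

Derivation:
Step 0: x=[4.4000] v=[0.0000]
Step 1: x=[4.3959] v=[-0.0825]
Step 2: x=[4.3877] v=[-0.1648]
Step 3: x=[4.3754] v=[-0.2468]
Step 4: x=[4.3590] v=[-0.3284]
Step 5: x=[4.3385] v=[-0.4094]
Step 6: x=[4.3140] v=[-0.4896]
Step 7: x=[4.2856] v=[-0.5689]
Step 8: x=[4.2532] v=[-0.6471]
Step 9: x=[4.2170] v=[-0.7241]
Step 10: x=[4.1770] v=[-0.7997]
Step 11: x=[4.1333] v=[-0.8738]
Step 12: x=[4.0860] v=[-0.9463]
Step 13: x=[4.0352] v=[-1.0170]
Step 14: x=[3.9809] v=[-1.0858]
Step 15: x=[3.9233] v=[-1.1526]
Step 16: x=[3.8624] v=[-1.2172]
Step 17: x=[3.7984] v=[-1.2795]
Step 18: x=[3.7314] v=[-1.3394]
Step 19: x=[3.6616] v=[-1.3968]
Step 20: x=[3.5890] v=[-1.4516]
Step 21: x=[3.5138] v=[-1.5037]
Step 22: x=[3.4362] v=[-1.5530]
Step 23: x=[3.3562] v=[-1.5994]
Step 24: x=[3.2741] v=[-1.6428]
Step 25: x=[3.1899] v=[-1.6831]
Step 26: x=[3.1039] v=[-1.7202]
Step 27: x=[3.0162] v=[-1.7541]
Step 28: x=[2.9270] v=[-1.7847]
Step 29: x=[2.8364] v=[-1.8120]
Step 30: x=[2.7446] v=[-1.8359]
Step 31: x=[2.6518] v=[-1.8563]
Step 32: x=[2.5581] v=[-1.8732]
Step 33: x=[2.4638] v=[-1.8866]
Step 34: x=[2.3690] v=[-1.8965]
Step 35: x=[2.2739] v=[-1.9028]
Step 36: x=[2.1786] v=[-1.9056]
Step 37: x=[2.0834] v=[-1.9048]
Step 38: x=[1.9884] v=[-1.9004]
Step 39: x=[1.8938] v=[-1.8925]
Step 40: x=[1.7998] v=[-1.8810]
Step 41: x=[1.7065] v=[-1.8660]
Step 42: x=[1.6141] v=[-1.8475]
Step 43: x=[1.5228] v=[-1.8255]
Step 44: x=[1.4328] v=[-1.8001]
Step 45: x=[1.3442] v=[-1.7713]
Step 46: x=[1.2572] v=[-1.7392]
Step 47: x=[1.1720] v=[-1.7038]
Step 48: x=[1.0887] v=[-1.6653]
Step 49: x=[1.0075] v=[-1.6236]
Step 50: x=[0.9286] v=[-1.5789]
Step 51: x=[0.8520] v=[-1.5312]
Step 52: x=[0.7780] v=[-1.4807]
Step 53: x=[0.7066] v=[-1.4274]
Step 54: x=[0.6380] v=[-1.3714]
Step 55: x=[0.5724] v=[-1.3128]
Step 56: x=[0.5098] v=[-1.2518]
v[0] did not become non-negative within 56 steps; using fallback time=2.8000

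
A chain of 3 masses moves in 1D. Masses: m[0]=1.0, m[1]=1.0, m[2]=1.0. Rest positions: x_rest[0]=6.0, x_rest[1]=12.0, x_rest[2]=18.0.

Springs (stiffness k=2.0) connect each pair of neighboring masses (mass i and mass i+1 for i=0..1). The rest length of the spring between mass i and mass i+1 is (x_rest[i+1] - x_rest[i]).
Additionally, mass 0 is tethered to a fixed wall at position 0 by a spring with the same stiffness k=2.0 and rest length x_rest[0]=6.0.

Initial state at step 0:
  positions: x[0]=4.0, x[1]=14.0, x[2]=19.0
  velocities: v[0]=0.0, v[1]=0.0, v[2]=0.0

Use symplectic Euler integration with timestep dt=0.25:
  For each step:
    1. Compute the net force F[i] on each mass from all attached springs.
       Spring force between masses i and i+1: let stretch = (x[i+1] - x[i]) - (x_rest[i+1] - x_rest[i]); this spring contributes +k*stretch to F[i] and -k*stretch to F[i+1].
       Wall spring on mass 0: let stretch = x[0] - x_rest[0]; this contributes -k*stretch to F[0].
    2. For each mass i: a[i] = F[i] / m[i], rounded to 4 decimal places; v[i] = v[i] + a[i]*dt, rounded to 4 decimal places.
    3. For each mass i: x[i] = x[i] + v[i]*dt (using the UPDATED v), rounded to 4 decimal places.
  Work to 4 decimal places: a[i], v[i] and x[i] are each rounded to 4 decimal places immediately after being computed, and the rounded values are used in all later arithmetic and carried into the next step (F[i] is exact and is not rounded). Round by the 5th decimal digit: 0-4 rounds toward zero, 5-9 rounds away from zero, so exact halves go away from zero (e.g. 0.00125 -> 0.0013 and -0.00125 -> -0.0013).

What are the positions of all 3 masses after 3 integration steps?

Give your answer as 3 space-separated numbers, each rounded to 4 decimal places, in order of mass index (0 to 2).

Answer: 7.2715 11.4668 19.3262

Derivation:
Step 0: x=[4.0000 14.0000 19.0000] v=[0.0000 0.0000 0.0000]
Step 1: x=[4.7500 13.3750 19.1250] v=[3.0000 -2.5000 0.5000]
Step 2: x=[5.9844 12.3906 19.2813] v=[4.9375 -3.9375 0.6250]
Step 3: x=[7.2715 11.4668 19.3262] v=[5.1484 -3.6953 0.1797]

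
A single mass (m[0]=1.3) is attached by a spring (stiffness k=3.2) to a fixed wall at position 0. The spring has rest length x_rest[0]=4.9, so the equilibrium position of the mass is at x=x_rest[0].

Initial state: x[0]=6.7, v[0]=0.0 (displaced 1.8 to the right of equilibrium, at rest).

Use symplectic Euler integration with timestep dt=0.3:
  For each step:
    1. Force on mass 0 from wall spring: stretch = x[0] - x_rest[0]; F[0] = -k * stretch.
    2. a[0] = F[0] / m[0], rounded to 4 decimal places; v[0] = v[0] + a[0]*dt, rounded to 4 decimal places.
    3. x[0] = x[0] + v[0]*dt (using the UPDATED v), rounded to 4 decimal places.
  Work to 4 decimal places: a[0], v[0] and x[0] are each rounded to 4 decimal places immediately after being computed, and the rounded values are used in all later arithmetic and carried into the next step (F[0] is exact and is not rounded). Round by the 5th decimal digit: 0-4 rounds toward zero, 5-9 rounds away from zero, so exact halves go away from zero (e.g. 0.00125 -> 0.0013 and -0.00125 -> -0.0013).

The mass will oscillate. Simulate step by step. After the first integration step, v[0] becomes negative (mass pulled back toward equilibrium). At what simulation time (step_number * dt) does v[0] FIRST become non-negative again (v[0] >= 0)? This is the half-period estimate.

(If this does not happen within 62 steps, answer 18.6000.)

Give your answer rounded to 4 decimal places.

Step 0: x=[6.7000] v=[0.0000]
Step 1: x=[6.3012] v=[-1.3292]
Step 2: x=[5.5920] v=[-2.3639]
Step 3: x=[4.7295] v=[-2.8749]
Step 4: x=[3.9048] v=[-2.7490]
Step 5: x=[3.3006] v=[-2.0141]
Step 6: x=[3.0507] v=[-0.8330]
Step 7: x=[3.2105] v=[0.5326]
First v>=0 after going negative at step 7, time=2.1000

Answer: 2.1000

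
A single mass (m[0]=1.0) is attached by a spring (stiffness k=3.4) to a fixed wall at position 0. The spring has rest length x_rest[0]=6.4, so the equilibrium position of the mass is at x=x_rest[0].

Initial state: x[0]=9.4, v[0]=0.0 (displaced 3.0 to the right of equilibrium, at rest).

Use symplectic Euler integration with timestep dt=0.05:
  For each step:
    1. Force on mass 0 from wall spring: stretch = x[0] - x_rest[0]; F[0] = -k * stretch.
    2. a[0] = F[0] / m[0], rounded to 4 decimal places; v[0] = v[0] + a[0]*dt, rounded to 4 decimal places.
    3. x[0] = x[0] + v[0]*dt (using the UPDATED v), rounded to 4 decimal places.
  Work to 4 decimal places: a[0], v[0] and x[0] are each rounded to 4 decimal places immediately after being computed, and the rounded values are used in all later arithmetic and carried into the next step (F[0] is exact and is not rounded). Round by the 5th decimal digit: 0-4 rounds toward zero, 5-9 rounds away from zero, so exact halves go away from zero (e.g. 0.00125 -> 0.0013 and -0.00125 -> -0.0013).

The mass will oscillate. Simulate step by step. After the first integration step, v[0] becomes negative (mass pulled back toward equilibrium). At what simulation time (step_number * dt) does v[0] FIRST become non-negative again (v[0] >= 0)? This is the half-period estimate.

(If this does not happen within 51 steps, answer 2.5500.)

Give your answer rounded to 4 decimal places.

Answer: 1.7500

Derivation:
Step 0: x=[9.4000] v=[0.0000]
Step 1: x=[9.3745] v=[-0.5100]
Step 2: x=[9.3237] v=[-1.0157]
Step 3: x=[9.2481] v=[-1.5127]
Step 4: x=[9.1483] v=[-1.9969]
Step 5: x=[9.0251] v=[-2.4641]
Step 6: x=[8.8796] v=[-2.9104]
Step 7: x=[8.7130] v=[-3.3319]
Step 8: x=[8.5267] v=[-3.7251]
Step 9: x=[8.3224] v=[-4.0866]
Step 10: x=[8.1017] v=[-4.4134]
Step 11: x=[7.8666] v=[-4.7027]
Step 12: x=[7.6190] v=[-4.9520]
Step 13: x=[7.3610] v=[-5.1592]
Step 14: x=[7.0949] v=[-5.3226]
Step 15: x=[6.8229] v=[-5.4407]
Step 16: x=[6.5473] v=[-5.5126]
Step 17: x=[6.2704] v=[-5.5376]
Step 18: x=[5.9946] v=[-5.5156]
Step 19: x=[5.7223] v=[-5.4467]
Step 20: x=[5.4557] v=[-5.3315]
Step 21: x=[5.1972] v=[-5.1710]
Step 22: x=[4.9489] v=[-4.9665]
Step 23: x=[4.7129] v=[-4.7198]
Step 24: x=[4.4913] v=[-4.4330]
Step 25: x=[4.2859] v=[-4.1085]
Step 26: x=[4.0984] v=[-3.7491]
Step 27: x=[3.9305] v=[-3.3578]
Step 28: x=[3.7836] v=[-2.9380]
Step 29: x=[3.6589] v=[-2.4932]
Step 30: x=[3.5575] v=[-2.0272]
Step 31: x=[3.4803] v=[-1.5440]
Step 32: x=[3.4279] v=[-1.0477]
Step 33: x=[3.4008] v=[-0.5424]
Step 34: x=[3.3992] v=[-0.0325]
Step 35: x=[3.4231] v=[0.4776]
First v>=0 after going negative at step 35, time=1.7500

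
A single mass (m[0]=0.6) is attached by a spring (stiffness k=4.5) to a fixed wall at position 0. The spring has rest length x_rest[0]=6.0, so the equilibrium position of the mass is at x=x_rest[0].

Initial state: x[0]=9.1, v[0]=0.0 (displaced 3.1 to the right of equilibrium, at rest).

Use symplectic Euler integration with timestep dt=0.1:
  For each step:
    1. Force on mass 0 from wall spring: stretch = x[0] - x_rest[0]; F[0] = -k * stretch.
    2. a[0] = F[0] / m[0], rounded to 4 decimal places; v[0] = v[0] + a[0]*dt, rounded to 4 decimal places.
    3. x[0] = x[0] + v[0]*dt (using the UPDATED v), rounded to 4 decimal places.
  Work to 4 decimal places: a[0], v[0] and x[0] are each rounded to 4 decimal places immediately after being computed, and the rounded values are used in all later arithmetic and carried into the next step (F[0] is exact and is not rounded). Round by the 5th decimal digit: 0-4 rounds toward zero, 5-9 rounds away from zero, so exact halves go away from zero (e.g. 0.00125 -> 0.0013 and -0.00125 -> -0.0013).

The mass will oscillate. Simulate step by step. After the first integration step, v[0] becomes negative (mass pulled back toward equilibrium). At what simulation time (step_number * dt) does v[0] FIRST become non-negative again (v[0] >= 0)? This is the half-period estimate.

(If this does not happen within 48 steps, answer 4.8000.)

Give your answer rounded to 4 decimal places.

Answer: 1.2000

Derivation:
Step 0: x=[9.1000] v=[0.0000]
Step 1: x=[8.8675] v=[-2.3250]
Step 2: x=[8.4199] v=[-4.4756]
Step 3: x=[7.7909] v=[-6.2905]
Step 4: x=[7.0275] v=[-7.6337]
Step 5: x=[6.1871] v=[-8.4043]
Step 6: x=[5.3326] v=[-8.5446]
Step 7: x=[4.5282] v=[-8.0441]
Step 8: x=[3.8342] v=[-6.9403]
Step 9: x=[3.3026] v=[-5.3160]
Step 10: x=[2.9733] v=[-3.2930]
Step 11: x=[2.8710] v=[-1.0230]
Step 12: x=[3.0034] v=[1.3238]
First v>=0 after going negative at step 12, time=1.2000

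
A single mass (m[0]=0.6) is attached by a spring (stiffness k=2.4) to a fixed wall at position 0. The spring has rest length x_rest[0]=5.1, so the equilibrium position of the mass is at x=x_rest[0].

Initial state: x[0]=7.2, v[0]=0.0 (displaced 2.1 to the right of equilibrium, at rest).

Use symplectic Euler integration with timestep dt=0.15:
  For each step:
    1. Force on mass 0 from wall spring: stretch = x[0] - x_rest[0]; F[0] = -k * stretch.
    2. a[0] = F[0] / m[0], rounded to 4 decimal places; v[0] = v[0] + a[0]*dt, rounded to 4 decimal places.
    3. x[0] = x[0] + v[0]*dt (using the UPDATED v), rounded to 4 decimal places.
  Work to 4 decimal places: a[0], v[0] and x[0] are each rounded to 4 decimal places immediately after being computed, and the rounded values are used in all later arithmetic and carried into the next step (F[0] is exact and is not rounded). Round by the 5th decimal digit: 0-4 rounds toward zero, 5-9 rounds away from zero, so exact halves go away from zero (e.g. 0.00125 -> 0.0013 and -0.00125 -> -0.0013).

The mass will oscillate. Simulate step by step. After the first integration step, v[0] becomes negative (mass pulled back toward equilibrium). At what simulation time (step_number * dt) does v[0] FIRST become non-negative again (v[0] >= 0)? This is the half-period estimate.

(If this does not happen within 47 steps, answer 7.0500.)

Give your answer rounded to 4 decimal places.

Answer: 1.6500

Derivation:
Step 0: x=[7.2000] v=[0.0000]
Step 1: x=[7.0110] v=[-1.2600]
Step 2: x=[6.6500] v=[-2.4066]
Step 3: x=[6.1495] v=[-3.3366]
Step 4: x=[5.5546] v=[-3.9663]
Step 5: x=[4.9187] v=[-4.2391]
Step 6: x=[4.2992] v=[-4.1303]
Step 7: x=[3.7517] v=[-3.6498]
Step 8: x=[3.3256] v=[-2.8408]
Step 9: x=[3.0592] v=[-1.7762]
Step 10: x=[2.9764] v=[-0.5517]
Step 11: x=[3.0848] v=[0.7225]
First v>=0 after going negative at step 11, time=1.6500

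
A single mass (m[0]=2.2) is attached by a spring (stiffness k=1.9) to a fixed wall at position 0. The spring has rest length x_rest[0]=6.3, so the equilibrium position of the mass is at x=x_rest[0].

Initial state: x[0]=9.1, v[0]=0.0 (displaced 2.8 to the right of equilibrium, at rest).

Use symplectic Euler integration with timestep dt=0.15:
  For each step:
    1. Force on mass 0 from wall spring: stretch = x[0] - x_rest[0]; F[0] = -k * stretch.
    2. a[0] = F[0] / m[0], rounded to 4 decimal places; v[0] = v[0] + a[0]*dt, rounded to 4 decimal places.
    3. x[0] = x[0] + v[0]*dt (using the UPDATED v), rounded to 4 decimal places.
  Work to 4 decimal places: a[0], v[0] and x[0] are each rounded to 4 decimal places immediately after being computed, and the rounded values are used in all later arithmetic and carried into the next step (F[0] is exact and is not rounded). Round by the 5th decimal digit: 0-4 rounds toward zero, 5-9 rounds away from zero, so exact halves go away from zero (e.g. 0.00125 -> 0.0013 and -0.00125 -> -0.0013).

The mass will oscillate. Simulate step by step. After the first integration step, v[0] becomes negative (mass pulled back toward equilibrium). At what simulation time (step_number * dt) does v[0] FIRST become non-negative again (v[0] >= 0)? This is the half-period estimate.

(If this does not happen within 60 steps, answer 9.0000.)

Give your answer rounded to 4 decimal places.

Step 0: x=[9.1000] v=[0.0000]
Step 1: x=[9.0456] v=[-0.3627]
Step 2: x=[8.9378] v=[-0.7184]
Step 3: x=[8.7788] v=[-1.0601]
Step 4: x=[8.5716] v=[-1.3812]
Step 5: x=[8.3203] v=[-1.6755]
Step 6: x=[8.0297] v=[-1.9372]
Step 7: x=[7.7055] v=[-2.1613]
Step 8: x=[7.3540] v=[-2.3434]
Step 9: x=[6.9820] v=[-2.4799]
Step 10: x=[6.5968] v=[-2.5683]
Step 11: x=[6.2058] v=[-2.6067]
Step 12: x=[5.8166] v=[-2.5945]
Step 13: x=[5.4368] v=[-2.5319]
Step 14: x=[5.0738] v=[-2.4201]
Step 15: x=[4.7346] v=[-2.2613]
Step 16: x=[4.4258] v=[-2.0585]
Step 17: x=[4.1534] v=[-1.8157]
Step 18: x=[3.9228] v=[-1.5376]
Step 19: x=[3.7383] v=[-1.2297]
Step 20: x=[3.6036] v=[-0.8978]
Step 21: x=[3.5213] v=[-0.5485]
Step 22: x=[3.4930] v=[-0.1885]
Step 23: x=[3.5193] v=[0.1751]
First v>=0 after going negative at step 23, time=3.4500

Answer: 3.4500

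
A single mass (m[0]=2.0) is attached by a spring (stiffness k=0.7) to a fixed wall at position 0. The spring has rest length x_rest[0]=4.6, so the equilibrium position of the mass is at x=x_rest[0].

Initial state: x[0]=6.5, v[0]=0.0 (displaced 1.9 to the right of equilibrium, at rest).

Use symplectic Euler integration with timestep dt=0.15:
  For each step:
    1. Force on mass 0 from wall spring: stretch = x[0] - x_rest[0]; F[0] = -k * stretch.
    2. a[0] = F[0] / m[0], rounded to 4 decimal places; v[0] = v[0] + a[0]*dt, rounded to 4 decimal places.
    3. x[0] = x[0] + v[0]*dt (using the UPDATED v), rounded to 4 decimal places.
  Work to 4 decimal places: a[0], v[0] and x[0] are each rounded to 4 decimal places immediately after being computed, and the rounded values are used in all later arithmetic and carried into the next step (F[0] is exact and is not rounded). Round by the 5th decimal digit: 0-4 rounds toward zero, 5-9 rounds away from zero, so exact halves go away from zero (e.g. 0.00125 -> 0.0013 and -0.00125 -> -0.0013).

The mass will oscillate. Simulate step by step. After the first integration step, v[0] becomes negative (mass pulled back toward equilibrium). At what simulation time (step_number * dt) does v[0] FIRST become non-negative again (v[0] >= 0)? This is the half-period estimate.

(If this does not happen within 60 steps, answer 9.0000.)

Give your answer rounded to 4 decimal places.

Answer: 5.4000

Derivation:
Step 0: x=[6.5000] v=[0.0000]
Step 1: x=[6.4850] v=[-0.0998]
Step 2: x=[6.4552] v=[-0.1988]
Step 3: x=[6.4108] v=[-0.2962]
Step 4: x=[6.3521] v=[-0.3913]
Step 5: x=[6.2796] v=[-0.4833]
Step 6: x=[6.1939] v=[-0.5715]
Step 7: x=[6.0956] v=[-0.6552]
Step 8: x=[5.9855] v=[-0.7337]
Step 9: x=[5.8645] v=[-0.8064]
Step 10: x=[5.7336] v=[-0.8728]
Step 11: x=[5.5938] v=[-0.9323]
Step 12: x=[5.4461] v=[-0.9845]
Step 13: x=[5.2918] v=[-1.0289]
Step 14: x=[5.1320] v=[-1.0652]
Step 15: x=[4.9680] v=[-1.0931]
Step 16: x=[4.8011] v=[-1.1124]
Step 17: x=[4.6327] v=[-1.1230]
Step 18: x=[4.4640] v=[-1.1247]
Step 19: x=[4.2964] v=[-1.1176]
Step 20: x=[4.1311] v=[-1.1017]
Step 21: x=[3.9695] v=[-1.0771]
Step 22: x=[3.8129] v=[-1.0440]
Step 23: x=[3.6625] v=[-1.0027]
Step 24: x=[3.5195] v=[-0.9535]
Step 25: x=[3.3850] v=[-0.8968]
Step 26: x=[3.2601] v=[-0.8330]
Step 27: x=[3.1457] v=[-0.7627]
Step 28: x=[3.0427] v=[-0.6864]
Step 29: x=[2.9520] v=[-0.6046]
Step 30: x=[2.8743] v=[-0.5181]
Step 31: x=[2.8102] v=[-0.4275]
Step 32: x=[2.7602] v=[-0.3335]
Step 33: x=[2.7247] v=[-0.2369]
Step 34: x=[2.7039] v=[-0.1384]
Step 35: x=[2.6981] v=[-0.0389]
Step 36: x=[2.7073] v=[0.0610]
First v>=0 after going negative at step 36, time=5.4000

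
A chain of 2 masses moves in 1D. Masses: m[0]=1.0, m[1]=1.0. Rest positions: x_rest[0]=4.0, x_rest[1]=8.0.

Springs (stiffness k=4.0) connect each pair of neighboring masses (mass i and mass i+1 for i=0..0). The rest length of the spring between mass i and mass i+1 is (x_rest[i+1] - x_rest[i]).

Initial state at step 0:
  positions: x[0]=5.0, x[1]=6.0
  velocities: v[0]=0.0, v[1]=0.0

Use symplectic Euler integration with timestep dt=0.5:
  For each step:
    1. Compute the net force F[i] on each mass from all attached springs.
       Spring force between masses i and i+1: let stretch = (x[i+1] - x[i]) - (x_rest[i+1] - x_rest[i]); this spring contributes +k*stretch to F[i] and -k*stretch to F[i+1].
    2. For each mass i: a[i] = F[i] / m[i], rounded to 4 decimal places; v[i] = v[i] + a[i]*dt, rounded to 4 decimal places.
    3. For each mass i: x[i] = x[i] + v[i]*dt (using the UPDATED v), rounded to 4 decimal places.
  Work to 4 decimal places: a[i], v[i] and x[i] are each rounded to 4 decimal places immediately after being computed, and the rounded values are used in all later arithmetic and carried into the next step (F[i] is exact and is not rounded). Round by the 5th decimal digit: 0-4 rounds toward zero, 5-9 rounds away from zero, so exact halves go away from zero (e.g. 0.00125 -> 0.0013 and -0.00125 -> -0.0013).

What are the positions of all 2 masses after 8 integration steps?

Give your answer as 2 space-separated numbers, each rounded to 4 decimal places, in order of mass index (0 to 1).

Answer: 5.0000 6.0000

Derivation:
Step 0: x=[5.0000 6.0000] v=[0.0000 0.0000]
Step 1: x=[2.0000 9.0000] v=[-6.0000 6.0000]
Step 2: x=[2.0000 9.0000] v=[0.0000 0.0000]
Step 3: x=[5.0000 6.0000] v=[6.0000 -6.0000]
Step 4: x=[5.0000 6.0000] v=[0.0000 0.0000]
Step 5: x=[2.0000 9.0000] v=[-6.0000 6.0000]
Step 6: x=[2.0000 9.0000] v=[0.0000 0.0000]
Step 7: x=[5.0000 6.0000] v=[6.0000 -6.0000]
Step 8: x=[5.0000 6.0000] v=[0.0000 0.0000]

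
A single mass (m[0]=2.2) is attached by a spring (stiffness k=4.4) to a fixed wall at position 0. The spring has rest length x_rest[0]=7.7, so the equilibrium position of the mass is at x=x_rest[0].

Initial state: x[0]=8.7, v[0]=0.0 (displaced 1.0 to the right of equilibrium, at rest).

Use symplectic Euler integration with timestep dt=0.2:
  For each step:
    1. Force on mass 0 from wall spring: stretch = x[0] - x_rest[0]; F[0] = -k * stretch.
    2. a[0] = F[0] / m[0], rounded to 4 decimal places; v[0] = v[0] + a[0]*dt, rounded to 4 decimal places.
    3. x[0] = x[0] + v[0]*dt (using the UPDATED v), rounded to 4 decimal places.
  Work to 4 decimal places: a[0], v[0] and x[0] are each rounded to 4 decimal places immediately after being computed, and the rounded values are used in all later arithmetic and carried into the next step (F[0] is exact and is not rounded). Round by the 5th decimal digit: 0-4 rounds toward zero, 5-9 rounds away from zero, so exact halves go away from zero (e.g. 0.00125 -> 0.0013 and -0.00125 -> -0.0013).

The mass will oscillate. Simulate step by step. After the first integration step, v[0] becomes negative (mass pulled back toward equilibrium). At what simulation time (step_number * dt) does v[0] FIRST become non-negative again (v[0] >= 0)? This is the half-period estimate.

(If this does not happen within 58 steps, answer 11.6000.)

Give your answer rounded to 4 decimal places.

Answer: 2.4000

Derivation:
Step 0: x=[8.7000] v=[0.0000]
Step 1: x=[8.6200] v=[-0.4000]
Step 2: x=[8.4664] v=[-0.7680]
Step 3: x=[8.2515] v=[-1.0746]
Step 4: x=[7.9925] v=[-1.2952]
Step 5: x=[7.7101] v=[-1.4122]
Step 6: x=[7.4269] v=[-1.4162]
Step 7: x=[7.1655] v=[-1.3070]
Step 8: x=[6.9469] v=[-1.0932]
Step 9: x=[6.7885] v=[-0.7920]
Step 10: x=[6.7030] v=[-0.4274]
Step 11: x=[6.6973] v=[-0.0286]
Step 12: x=[6.7718] v=[0.3725]
First v>=0 after going negative at step 12, time=2.4000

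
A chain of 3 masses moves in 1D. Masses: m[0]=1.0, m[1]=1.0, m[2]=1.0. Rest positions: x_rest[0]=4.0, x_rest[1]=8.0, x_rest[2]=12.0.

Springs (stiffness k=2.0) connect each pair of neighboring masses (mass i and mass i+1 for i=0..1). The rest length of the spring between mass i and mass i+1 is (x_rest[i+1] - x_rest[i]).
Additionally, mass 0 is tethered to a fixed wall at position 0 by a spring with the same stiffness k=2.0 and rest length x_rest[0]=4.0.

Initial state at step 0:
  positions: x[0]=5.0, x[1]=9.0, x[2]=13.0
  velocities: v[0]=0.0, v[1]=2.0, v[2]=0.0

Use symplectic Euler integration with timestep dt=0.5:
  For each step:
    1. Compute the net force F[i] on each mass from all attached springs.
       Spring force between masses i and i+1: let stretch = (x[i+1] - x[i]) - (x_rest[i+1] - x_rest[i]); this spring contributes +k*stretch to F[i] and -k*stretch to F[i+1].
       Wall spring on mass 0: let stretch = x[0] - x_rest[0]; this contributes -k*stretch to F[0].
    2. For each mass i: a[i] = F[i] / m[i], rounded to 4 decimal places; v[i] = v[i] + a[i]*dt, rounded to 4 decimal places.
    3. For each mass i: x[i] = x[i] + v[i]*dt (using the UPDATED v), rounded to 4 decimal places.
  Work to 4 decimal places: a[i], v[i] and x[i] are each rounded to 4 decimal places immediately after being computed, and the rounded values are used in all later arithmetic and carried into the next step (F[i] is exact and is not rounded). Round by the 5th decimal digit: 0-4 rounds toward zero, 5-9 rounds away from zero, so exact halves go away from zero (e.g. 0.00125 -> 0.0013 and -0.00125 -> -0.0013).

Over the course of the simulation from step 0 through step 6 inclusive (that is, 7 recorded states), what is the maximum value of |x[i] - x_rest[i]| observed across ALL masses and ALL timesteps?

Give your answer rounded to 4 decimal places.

Step 0: x=[5.0000 9.0000 13.0000] v=[0.0000 2.0000 0.0000]
Step 1: x=[4.5000 10.0000 13.0000] v=[-1.0000 2.0000 0.0000]
Step 2: x=[4.5000 9.7500 13.5000] v=[0.0000 -0.5000 1.0000]
Step 3: x=[4.8750 8.7500 14.1250] v=[0.7500 -2.0000 1.2500]
Step 4: x=[4.7500 8.5000 14.0625] v=[-0.2500 -0.5000 -0.1250]
Step 5: x=[4.1250 9.1563 13.2188] v=[-1.2500 1.3125 -1.6875]
Step 6: x=[3.9532 9.3282 12.3438] v=[-0.3437 0.3437 -1.7500]
Max displacement = 2.1250

Answer: 2.1250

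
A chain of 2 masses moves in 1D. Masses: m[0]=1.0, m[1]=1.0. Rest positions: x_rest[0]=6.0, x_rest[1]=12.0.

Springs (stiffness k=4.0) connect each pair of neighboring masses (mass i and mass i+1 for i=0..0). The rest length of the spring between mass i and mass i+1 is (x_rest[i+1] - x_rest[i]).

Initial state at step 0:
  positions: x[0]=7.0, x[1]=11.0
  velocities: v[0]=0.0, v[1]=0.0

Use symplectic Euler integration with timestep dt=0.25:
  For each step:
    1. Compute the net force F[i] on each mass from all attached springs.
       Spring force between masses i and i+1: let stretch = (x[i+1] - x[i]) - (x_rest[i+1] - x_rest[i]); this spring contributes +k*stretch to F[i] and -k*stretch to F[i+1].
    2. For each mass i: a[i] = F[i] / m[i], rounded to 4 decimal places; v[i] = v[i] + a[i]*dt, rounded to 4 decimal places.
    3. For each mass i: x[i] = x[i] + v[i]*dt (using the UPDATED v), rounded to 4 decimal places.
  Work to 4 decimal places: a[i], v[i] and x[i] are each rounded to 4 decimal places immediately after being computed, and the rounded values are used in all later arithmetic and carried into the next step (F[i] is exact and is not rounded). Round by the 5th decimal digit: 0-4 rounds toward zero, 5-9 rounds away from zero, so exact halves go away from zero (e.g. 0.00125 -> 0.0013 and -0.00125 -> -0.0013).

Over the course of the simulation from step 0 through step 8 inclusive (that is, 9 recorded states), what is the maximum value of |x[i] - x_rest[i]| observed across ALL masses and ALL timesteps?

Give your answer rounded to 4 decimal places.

Step 0: x=[7.0000 11.0000] v=[0.0000 0.0000]
Step 1: x=[6.5000 11.5000] v=[-2.0000 2.0000]
Step 2: x=[5.7500 12.2500] v=[-3.0000 3.0000]
Step 3: x=[5.1250 12.8750] v=[-2.5000 2.5000]
Step 4: x=[4.9375 13.0625] v=[-0.7500 0.7500]
Step 5: x=[5.2813 12.7188] v=[1.3750 -1.3750]
Step 6: x=[5.9844 12.0157] v=[2.8125 -2.8125]
Step 7: x=[6.6954 11.3048] v=[2.8438 -2.8438]
Step 8: x=[7.0587 10.9415] v=[1.4532 -1.4532]
Max displacement = 1.0625

Answer: 1.0625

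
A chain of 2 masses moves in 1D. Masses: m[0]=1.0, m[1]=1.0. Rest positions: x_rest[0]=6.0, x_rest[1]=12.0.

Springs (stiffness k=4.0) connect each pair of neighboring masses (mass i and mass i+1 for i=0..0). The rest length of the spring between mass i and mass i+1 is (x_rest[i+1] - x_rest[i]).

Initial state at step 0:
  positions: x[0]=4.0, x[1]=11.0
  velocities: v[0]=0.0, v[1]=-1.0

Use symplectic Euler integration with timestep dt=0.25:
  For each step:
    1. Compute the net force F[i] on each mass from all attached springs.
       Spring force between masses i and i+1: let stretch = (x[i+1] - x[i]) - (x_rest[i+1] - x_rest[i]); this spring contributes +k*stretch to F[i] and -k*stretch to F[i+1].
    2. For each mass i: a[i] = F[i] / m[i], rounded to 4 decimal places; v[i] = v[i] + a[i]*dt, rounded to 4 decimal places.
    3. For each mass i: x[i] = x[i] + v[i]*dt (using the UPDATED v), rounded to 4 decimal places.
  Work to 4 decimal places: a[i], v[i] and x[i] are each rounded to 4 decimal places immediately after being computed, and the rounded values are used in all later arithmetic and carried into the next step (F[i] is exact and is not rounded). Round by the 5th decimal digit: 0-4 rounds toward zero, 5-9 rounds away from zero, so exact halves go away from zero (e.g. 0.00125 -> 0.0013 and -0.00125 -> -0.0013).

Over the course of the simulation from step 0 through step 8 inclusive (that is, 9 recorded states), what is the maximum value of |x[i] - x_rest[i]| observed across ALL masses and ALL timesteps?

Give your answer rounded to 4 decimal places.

Answer: 3.1200

Derivation:
Step 0: x=[4.0000 11.0000] v=[0.0000 -1.0000]
Step 1: x=[4.2500 10.5000] v=[1.0000 -2.0000]
Step 2: x=[4.5625 9.9375] v=[1.2500 -2.2500]
Step 3: x=[4.7188 9.5313] v=[0.6250 -1.6250]
Step 4: x=[4.5782 9.4219] v=[-0.5625 -0.4375]
Step 5: x=[4.1485 9.6016] v=[-1.7188 0.7188]
Step 6: x=[3.5821 9.9180] v=[-2.2657 1.2657]
Step 7: x=[3.0997 10.1505] v=[-1.9298 0.9298]
Step 8: x=[2.8800 10.1203] v=[-0.8790 -0.1210]
Max displacement = 3.1200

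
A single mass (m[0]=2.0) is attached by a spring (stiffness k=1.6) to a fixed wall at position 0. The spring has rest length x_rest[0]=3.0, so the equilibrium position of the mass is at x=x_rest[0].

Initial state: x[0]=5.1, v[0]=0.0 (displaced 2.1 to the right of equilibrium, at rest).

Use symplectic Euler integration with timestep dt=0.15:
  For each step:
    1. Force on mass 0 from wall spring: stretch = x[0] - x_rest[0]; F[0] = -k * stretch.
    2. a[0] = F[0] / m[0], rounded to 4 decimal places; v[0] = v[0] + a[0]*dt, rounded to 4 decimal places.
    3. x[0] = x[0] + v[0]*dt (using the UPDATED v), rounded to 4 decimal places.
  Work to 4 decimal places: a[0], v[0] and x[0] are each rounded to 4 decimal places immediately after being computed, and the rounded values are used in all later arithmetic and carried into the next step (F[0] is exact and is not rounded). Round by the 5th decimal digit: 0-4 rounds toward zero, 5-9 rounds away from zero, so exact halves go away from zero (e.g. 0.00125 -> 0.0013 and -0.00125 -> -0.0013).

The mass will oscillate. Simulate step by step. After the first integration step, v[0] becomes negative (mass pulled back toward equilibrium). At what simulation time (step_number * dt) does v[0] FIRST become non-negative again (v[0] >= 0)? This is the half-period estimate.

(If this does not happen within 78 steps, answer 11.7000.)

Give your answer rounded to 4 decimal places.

Answer: 3.6000

Derivation:
Step 0: x=[5.1000] v=[0.0000]
Step 1: x=[5.0622] v=[-0.2520]
Step 2: x=[4.9873] v=[-0.4995]
Step 3: x=[4.8766] v=[-0.7380]
Step 4: x=[4.7321] v=[-0.9632]
Step 5: x=[4.5564] v=[-1.1711]
Step 6: x=[4.3527] v=[-1.3579]
Step 7: x=[4.1247] v=[-1.5202]
Step 8: x=[3.8764] v=[-1.6552]
Step 9: x=[3.6123] v=[-1.7604]
Step 10: x=[3.3372] v=[-1.8339]
Step 11: x=[3.0560] v=[-1.8744]
Step 12: x=[2.7738] v=[-1.8811]
Step 13: x=[2.4957] v=[-1.8540]
Step 14: x=[2.2267] v=[-1.7935]
Step 15: x=[1.9716] v=[-1.7007]
Step 16: x=[1.7350] v=[-1.5773]
Step 17: x=[1.5212] v=[-1.4255]
Step 18: x=[1.3340] v=[-1.2481]
Step 19: x=[1.1768] v=[-1.0482]
Step 20: x=[1.0524] v=[-0.8294]
Step 21: x=[0.9630] v=[-0.5957]
Step 22: x=[0.9103] v=[-0.3513]
Step 23: x=[0.8952] v=[-0.1005]
Step 24: x=[0.9180] v=[0.1521]
First v>=0 after going negative at step 24, time=3.6000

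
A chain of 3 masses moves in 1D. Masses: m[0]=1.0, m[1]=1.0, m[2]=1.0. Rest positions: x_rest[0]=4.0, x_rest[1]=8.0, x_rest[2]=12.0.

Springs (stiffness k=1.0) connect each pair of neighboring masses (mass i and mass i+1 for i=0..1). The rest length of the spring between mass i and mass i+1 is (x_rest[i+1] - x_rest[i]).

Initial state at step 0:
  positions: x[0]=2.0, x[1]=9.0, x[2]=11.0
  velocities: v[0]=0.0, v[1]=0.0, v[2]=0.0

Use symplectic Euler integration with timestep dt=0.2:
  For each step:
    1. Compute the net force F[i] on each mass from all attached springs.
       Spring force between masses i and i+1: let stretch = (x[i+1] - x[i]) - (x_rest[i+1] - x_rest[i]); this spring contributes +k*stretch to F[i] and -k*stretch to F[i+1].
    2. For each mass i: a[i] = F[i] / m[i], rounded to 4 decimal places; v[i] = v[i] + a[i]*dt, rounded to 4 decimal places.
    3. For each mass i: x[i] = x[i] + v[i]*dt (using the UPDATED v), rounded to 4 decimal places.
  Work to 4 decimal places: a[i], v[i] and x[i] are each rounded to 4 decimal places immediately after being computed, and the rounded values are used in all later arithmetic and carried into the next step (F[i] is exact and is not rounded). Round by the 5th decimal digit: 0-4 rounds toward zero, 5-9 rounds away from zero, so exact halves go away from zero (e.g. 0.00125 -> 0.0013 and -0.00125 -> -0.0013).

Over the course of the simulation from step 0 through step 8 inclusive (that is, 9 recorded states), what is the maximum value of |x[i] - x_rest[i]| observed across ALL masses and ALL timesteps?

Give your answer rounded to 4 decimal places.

Answer: 2.3308

Derivation:
Step 0: x=[2.0000 9.0000 11.0000] v=[0.0000 0.0000 0.0000]
Step 1: x=[2.1200 8.8000 11.0800] v=[0.6000 -1.0000 0.4000]
Step 2: x=[2.3472 8.4240 11.2288] v=[1.1360 -1.8800 0.7440]
Step 3: x=[2.6575 7.9171 11.4254] v=[1.5514 -2.5344 0.9830]
Step 4: x=[3.0182 7.3402 11.6417] v=[1.8033 -2.8847 1.0813]
Step 5: x=[3.3917 6.7624 11.8459] v=[1.8677 -2.8888 1.0210]
Step 6: x=[3.7401 6.2532 12.0068] v=[1.7418 -2.5462 0.8043]
Step 7: x=[4.0290 5.8736 12.0975] v=[1.4444 -1.8981 0.4536]
Step 8: x=[4.2317 5.6692 12.0993] v=[1.0133 -1.0222 0.0088]
Max displacement = 2.3308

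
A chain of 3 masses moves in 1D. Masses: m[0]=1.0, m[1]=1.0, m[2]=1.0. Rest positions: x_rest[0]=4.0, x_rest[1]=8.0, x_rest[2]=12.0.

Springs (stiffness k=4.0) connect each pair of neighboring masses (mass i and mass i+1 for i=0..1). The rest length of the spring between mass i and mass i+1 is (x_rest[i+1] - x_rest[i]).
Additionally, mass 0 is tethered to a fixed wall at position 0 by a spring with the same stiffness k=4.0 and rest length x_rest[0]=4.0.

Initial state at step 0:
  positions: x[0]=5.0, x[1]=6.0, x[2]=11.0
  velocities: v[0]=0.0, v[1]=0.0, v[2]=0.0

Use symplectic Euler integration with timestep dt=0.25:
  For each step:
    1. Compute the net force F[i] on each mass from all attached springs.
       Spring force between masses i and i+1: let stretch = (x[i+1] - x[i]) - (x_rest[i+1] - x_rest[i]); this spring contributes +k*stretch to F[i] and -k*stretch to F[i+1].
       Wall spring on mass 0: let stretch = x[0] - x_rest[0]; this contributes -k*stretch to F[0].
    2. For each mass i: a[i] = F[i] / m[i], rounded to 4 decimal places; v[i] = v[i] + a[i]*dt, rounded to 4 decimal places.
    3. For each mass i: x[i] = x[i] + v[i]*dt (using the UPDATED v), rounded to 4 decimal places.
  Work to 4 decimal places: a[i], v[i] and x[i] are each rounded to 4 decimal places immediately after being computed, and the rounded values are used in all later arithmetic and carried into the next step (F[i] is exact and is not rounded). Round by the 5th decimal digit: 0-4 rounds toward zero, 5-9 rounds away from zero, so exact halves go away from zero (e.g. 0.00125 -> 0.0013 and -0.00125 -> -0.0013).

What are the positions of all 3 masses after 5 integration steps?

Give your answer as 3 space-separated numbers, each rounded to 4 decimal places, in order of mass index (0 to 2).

Answer: 3.8096 6.8673 12.2598

Derivation:
Step 0: x=[5.0000 6.0000 11.0000] v=[0.0000 0.0000 0.0000]
Step 1: x=[4.0000 7.0000 10.7500] v=[-4.0000 4.0000 -1.0000]
Step 2: x=[2.7500 8.1875 10.5625] v=[-5.0000 4.7500 -0.7500]
Step 3: x=[2.1719 8.6094 10.7813] v=[-2.3125 1.6875 0.8750]
Step 4: x=[2.6602 7.9649 11.4571] v=[1.9531 -2.5781 2.7031]
Step 5: x=[3.8096 6.8673 12.2598] v=[4.5976 -4.3906 3.2109]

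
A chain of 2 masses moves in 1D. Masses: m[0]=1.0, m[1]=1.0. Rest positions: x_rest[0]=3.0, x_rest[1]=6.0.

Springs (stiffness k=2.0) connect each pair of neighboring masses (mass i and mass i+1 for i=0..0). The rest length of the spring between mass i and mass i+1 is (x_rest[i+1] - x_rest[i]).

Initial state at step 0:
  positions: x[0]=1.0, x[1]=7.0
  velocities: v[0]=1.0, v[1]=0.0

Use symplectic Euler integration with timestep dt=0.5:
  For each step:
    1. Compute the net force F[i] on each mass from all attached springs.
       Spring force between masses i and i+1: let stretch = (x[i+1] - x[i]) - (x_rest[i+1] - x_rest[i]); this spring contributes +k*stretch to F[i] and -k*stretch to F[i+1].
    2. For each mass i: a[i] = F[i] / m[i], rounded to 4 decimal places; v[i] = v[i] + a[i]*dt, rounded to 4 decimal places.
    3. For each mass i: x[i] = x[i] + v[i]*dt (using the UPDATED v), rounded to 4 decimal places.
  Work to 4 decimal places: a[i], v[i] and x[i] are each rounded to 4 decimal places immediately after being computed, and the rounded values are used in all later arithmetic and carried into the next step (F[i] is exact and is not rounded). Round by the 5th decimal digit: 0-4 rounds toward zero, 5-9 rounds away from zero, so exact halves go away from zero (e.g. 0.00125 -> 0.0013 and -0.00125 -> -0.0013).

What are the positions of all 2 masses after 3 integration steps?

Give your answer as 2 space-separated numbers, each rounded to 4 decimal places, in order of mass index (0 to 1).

Step 0: x=[1.0000 7.0000] v=[1.0000 0.0000]
Step 1: x=[3.0000 5.5000] v=[4.0000 -3.0000]
Step 2: x=[4.7500 4.2500] v=[3.5000 -2.5000]
Step 3: x=[4.7500 4.7500] v=[0.0000 1.0000]

Answer: 4.7500 4.7500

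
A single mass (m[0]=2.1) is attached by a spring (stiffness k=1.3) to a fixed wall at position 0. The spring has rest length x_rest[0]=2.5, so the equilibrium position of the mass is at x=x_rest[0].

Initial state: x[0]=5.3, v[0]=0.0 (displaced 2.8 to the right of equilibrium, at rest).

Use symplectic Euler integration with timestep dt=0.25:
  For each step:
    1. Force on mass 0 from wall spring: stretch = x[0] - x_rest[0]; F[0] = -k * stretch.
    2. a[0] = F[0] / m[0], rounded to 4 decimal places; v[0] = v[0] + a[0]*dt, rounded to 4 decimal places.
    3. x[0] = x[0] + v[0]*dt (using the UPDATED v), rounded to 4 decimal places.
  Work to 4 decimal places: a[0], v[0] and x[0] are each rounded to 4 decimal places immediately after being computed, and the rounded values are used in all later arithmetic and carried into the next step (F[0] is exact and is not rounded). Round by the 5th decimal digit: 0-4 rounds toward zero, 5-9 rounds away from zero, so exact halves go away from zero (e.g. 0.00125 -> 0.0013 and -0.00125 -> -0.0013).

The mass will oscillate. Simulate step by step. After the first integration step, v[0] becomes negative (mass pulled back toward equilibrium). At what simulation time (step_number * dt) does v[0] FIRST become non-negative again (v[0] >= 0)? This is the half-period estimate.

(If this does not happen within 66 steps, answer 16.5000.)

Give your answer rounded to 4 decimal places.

Answer: 4.0000

Derivation:
Step 0: x=[5.3000] v=[0.0000]
Step 1: x=[5.1917] v=[-0.4333]
Step 2: x=[4.9792] v=[-0.8499]
Step 3: x=[4.6708] v=[-1.2336]
Step 4: x=[4.2784] v=[-1.5696]
Step 5: x=[3.8172] v=[-1.8448]
Step 6: x=[3.3050] v=[-2.0487]
Step 7: x=[2.7617] v=[-2.1733]
Step 8: x=[2.2083] v=[-2.2138]
Step 9: x=[1.6661] v=[-2.1687]
Step 10: x=[1.1562] v=[-2.0397]
Step 11: x=[0.6983] v=[-1.8317]
Step 12: x=[0.3101] v=[-1.5529]
Step 13: x=[0.0066] v=[-1.2140]
Step 14: x=[-0.2004] v=[-0.8281]
Step 15: x=[-0.3030] v=[-0.4102]
Step 16: x=[-0.2971] v=[0.0236]
First v>=0 after going negative at step 16, time=4.0000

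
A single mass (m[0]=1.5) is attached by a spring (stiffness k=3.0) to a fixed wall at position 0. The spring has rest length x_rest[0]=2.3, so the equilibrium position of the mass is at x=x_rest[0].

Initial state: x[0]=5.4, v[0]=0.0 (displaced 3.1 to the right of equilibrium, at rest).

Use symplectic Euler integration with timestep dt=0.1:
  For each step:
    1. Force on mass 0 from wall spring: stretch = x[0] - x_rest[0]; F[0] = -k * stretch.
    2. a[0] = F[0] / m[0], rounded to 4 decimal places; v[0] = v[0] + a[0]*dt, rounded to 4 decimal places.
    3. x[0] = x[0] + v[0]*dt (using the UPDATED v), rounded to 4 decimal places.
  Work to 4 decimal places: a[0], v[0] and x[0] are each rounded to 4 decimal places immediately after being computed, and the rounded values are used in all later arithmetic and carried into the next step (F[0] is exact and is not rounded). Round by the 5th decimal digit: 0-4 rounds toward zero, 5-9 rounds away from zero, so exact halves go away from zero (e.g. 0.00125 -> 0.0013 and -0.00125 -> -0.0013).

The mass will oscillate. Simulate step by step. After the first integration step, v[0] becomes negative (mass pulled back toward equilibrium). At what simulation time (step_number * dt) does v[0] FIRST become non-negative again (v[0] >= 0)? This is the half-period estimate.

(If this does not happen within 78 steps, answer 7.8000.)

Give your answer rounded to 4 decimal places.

Answer: 2.3000

Derivation:
Step 0: x=[5.4000] v=[0.0000]
Step 1: x=[5.3380] v=[-0.6200]
Step 2: x=[5.2152] v=[-1.2276]
Step 3: x=[5.0341] v=[-1.8106]
Step 4: x=[4.7984] v=[-2.3574]
Step 5: x=[4.5127] v=[-2.8571]
Step 6: x=[4.1827] v=[-3.2996]
Step 7: x=[3.8151] v=[-3.6761]
Step 8: x=[3.4172] v=[-3.9791]
Step 9: x=[2.9970] v=[-4.2025]
Step 10: x=[2.5628] v=[-4.3419]
Step 11: x=[2.1234] v=[-4.3945]
Step 12: x=[1.6875] v=[-4.3592]
Step 13: x=[1.2638] v=[-4.2367]
Step 14: x=[0.8609] v=[-4.0295]
Step 15: x=[0.4867] v=[-3.7417]
Step 16: x=[0.1488] v=[-3.3790]
Step 17: x=[-0.1461] v=[-2.9488]
Step 18: x=[-0.3921] v=[-2.4596]
Step 19: x=[-0.5842] v=[-1.9212]
Step 20: x=[-0.7186] v=[-1.3444]
Step 21: x=[-0.7927] v=[-0.7407]
Step 22: x=[-0.8049] v=[-0.1222]
Step 23: x=[-0.7550] v=[0.4988]
First v>=0 after going negative at step 23, time=2.3000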